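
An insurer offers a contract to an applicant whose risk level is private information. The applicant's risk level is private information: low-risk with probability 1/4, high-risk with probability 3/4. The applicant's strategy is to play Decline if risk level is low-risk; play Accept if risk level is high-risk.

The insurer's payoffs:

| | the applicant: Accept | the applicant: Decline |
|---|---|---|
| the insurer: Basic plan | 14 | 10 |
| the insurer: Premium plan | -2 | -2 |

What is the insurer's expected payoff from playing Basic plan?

13

Take the expectation over the applicant's risk level, weighting each type's action by its prior probability.
E[Basic plan] = 1/4·10 + 3/4·14 = 5/2 + 21/2 = 13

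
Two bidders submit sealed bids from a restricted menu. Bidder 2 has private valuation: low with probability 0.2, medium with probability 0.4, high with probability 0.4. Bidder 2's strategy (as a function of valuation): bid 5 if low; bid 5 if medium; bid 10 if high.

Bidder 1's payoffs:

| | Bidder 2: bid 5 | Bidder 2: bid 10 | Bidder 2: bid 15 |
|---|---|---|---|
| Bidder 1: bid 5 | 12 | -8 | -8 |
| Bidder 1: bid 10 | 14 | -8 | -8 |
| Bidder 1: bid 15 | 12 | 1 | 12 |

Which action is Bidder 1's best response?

bid 15

E[bid 5] = 0.2·(12) + 0.4·(12) + 0.4·(-8) = 4
E[bid 10] = 0.2·(14) + 0.4·(14) + 0.4·(-8) = 5.2
E[bid 15] = 0.2·(12) + 0.4·(12) + 0.4·(1) = 7.6
Best response: bid 15 (7.6 is the largest).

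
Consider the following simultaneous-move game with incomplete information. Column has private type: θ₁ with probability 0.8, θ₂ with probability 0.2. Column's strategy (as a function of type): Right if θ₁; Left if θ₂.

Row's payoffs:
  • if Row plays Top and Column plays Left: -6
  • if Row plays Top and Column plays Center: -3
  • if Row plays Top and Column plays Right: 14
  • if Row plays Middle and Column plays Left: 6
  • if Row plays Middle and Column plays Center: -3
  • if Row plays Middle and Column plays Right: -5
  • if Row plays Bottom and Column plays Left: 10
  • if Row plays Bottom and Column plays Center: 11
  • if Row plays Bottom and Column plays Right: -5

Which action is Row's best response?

E[Top] = 0.8·(14) + 0.2·(-6) = 10
E[Middle] = 0.8·(-5) + 0.2·(6) = -2.8
E[Bottom] = 0.8·(-5) + 0.2·(10) = -2
Best response: Top (10 is the largest).

Top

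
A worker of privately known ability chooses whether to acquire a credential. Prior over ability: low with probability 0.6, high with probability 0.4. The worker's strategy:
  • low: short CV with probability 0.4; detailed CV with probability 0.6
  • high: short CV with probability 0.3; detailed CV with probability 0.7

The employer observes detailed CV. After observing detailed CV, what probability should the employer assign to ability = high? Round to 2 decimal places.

0.44

P(detailed CV) = 0.6·0.6 + 0.4·0.7 = 0.64
P(high | detailed CV) = (0.4·0.7) / 0.64 = 0.28 / 0.64 = 0.4375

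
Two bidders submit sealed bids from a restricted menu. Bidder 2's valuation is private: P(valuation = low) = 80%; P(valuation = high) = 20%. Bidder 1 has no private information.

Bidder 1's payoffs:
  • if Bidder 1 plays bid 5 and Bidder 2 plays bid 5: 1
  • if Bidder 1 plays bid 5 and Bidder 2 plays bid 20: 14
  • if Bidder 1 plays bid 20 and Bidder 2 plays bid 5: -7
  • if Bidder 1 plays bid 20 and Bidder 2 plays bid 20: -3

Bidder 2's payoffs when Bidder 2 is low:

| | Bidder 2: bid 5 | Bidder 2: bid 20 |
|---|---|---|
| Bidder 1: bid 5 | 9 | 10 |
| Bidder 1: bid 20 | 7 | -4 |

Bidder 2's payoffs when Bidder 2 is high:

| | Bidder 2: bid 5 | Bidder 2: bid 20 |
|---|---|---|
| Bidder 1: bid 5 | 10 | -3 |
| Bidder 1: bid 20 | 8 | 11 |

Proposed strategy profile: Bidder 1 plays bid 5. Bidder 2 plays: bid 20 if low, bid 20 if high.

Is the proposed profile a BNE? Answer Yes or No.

No

Bidder 1 plays bid 5: E[bid 5] = 0.8·(14) + 0.2·(14) = 14; E[bid 20] = -3. Best-responding. ✓
Bidder 2 (valuation low), facing bid 5: bid 5 gives 9, bid 20 gives 10. Proposed bid 20 is best. ✓
Bidder 2 (valuation high), facing bid 5: bid 5 gives 10, bid 20 gives -3. Proposed bid 20 is not best — profitable deviation exists. ✗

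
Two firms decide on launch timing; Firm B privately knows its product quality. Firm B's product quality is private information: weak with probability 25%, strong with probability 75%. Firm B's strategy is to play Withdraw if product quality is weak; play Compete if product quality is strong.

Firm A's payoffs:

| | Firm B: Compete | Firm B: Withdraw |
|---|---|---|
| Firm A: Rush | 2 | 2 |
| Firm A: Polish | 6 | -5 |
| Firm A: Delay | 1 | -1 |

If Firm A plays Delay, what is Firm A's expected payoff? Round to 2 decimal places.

E[Delay] = 0.25·(-1) + 0.75·1 = (-0.25) + 0.75 = 0.5

0.50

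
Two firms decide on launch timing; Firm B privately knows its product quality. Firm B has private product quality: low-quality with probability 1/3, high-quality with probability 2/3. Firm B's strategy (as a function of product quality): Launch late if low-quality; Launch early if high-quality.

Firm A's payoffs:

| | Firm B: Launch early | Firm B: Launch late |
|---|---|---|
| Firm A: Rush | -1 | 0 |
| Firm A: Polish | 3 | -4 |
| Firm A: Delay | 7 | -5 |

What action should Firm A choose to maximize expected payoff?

Delay

Compute Firm A's expected payoff for each action, taking the expectation over Firm B's type.
E[Rush] = 1/3·(0) + 2/3·(-1) = -2/3
E[Polish] = 1/3·(-4) + 2/3·(3) = 2/3
E[Delay] = 1/3·(-5) + 2/3·(7) = 3
Best response: Delay (3 is the largest).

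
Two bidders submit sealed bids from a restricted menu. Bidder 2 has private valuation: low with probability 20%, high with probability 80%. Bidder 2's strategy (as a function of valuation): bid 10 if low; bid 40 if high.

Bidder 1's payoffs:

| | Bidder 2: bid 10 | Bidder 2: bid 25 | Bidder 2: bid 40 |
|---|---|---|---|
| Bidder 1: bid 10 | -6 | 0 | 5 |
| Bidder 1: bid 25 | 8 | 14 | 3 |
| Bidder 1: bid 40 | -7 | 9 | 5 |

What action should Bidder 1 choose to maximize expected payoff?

bid 25

E[bid 10] = 0.2·(-6) + 0.8·(5) = 2.8
E[bid 25] = 0.2·(8) + 0.8·(3) = 4
E[bid 40] = 0.2·(-7) + 0.8·(5) = 2.6
Best response: bid 25 (4 is the largest).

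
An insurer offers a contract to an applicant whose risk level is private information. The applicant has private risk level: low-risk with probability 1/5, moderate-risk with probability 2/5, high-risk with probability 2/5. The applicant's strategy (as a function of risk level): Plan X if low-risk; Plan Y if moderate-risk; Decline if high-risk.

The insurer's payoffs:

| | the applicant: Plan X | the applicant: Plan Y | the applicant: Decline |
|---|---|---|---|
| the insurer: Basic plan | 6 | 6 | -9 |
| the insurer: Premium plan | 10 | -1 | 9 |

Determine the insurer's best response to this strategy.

E[Basic plan] = 1/5·(6) + 2/5·(6) + 2/5·(-9) = 0
E[Premium plan] = 1/5·(10) + 2/5·(-1) + 2/5·(9) = 26/5
Best response: Premium plan (26/5 is the largest).

Premium plan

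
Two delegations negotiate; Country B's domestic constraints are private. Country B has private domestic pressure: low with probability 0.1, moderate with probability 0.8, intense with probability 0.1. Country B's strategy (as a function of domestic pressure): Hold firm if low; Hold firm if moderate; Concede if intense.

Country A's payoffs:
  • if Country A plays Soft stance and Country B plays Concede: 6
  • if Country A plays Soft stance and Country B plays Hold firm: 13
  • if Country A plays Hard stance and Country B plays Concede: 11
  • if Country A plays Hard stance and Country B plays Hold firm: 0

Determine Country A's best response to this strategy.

Compute Country A's expected payoff for each action, taking the expectation over Country B's type.
E[Soft stance] = 0.1·(13) + 0.8·(13) + 0.1·(6) = 12.3
E[Hard stance] = 0.1·(0) + 0.8·(0) + 0.1·(11) = 1.1
Best response: Soft stance (12.3 is the largest).

Soft stance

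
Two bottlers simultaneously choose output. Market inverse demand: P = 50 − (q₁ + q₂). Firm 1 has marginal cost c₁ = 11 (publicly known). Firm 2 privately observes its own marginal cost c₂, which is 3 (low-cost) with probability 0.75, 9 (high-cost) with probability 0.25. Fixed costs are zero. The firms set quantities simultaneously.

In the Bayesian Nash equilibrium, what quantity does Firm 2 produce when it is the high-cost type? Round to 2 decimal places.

15.08

Type-c best response for Firm 2: q₂(c) = (50 − c)/2 − q₁/2.
Firm 1 maximizes expected profit; its first-order condition is 50 − 2q₁ − E[q₂] − 11 = 0.
Substituting E[q₂] and solving: E[c₂] = 4.5, so q₁ = (50 − 2·11 + 4.5)/3 = 10.8333.
q₂(high-cost) = (50 − 9 − 10.8333)/2 = 15.0833.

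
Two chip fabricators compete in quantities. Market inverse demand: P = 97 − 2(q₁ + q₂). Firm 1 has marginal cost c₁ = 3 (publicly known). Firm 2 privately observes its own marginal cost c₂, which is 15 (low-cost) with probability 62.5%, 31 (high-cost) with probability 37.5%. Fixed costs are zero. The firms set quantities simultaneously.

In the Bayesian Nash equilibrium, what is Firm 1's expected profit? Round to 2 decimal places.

696.89

Type-c best response for Firm 2: q₂(c) = (97 − c)/4 − q₁/2.
Firm 1 maximizes expected profit; its first-order condition is 97 − 4q₁ − 2E[q₂] − 3 = 0.
Substituting E[q₂] and solving: E[c₂] = 21, so q₁ = (97 − 2·3 + 21)/6 = 18.6667.
E[P] = 97 − 2·(q₁ + E[q₂]) = 40.3333; Firm 1's expected profit = (E[P] − 3)·q₁ = (40.3333 − 3)·18.6667 = 696.889.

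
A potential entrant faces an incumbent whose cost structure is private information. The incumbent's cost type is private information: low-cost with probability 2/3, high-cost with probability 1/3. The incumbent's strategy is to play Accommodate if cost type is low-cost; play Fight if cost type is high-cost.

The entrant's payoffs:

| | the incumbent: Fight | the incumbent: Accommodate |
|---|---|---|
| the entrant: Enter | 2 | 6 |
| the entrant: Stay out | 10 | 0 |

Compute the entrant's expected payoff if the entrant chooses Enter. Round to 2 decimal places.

4.67

Take the expectation over the incumbent's cost type, weighting each type's action by its prior probability.
E[Enter] = 2/3·6 + 1/3·2 = 4 + 2/3 = 14/3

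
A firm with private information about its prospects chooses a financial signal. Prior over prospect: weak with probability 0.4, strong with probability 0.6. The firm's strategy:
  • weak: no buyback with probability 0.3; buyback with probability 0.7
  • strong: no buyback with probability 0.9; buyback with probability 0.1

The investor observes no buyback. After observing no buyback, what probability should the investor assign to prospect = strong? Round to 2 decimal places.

0.82

P(no buyback) = 0.4·0.3 + 0.6·0.9 = 0.66
P(strong | no buyback) = (0.6·0.9) / 0.66 = 0.54 / 0.66 = 0.818182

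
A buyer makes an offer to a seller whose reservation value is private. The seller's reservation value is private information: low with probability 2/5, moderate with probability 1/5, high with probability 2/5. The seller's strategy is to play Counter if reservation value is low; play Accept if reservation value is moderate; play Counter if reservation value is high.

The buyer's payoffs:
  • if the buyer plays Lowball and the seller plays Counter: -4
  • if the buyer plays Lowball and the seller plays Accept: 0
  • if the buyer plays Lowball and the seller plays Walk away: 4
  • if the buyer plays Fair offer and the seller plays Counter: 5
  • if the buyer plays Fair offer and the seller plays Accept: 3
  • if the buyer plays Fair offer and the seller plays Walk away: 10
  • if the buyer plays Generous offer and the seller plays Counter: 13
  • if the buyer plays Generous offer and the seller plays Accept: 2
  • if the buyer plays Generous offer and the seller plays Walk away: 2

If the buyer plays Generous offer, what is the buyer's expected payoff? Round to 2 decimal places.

10.80

Take the expectation over the seller's reservation value, weighting each type's action by its prior probability.
E[Generous offer] = 2/5·13 + 1/5·2 + 2/5·13 = 26/5 + 2/5 + 26/5 = 54/5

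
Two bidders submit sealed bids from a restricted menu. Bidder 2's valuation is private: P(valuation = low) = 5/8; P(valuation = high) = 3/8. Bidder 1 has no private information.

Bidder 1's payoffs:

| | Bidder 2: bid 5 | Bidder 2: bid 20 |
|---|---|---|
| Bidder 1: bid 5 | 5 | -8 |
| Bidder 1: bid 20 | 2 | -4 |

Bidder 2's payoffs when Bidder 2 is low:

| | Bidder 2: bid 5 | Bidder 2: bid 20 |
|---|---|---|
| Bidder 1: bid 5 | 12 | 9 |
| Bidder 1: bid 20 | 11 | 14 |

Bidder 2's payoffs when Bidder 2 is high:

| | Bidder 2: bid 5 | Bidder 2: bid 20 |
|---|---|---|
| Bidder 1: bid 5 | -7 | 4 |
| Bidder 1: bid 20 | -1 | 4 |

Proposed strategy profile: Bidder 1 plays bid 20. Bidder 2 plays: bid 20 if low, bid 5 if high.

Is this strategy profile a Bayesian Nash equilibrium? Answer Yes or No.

No

Bidder 1 plays bid 20: E[bid 20] = 5/8·(-4) + 3/8·(2) = -7/4; E[bid 5] = -25/8. Best-responding. ✓
Bidder 2 (valuation low), facing bid 20: bid 5 gives 11, bid 20 gives 14. Proposed bid 20 is best. ✓
Bidder 2 (valuation high), facing bid 20: bid 5 gives -1, bid 20 gives 4. Proposed bid 5 is not best — profitable deviation exists. ✗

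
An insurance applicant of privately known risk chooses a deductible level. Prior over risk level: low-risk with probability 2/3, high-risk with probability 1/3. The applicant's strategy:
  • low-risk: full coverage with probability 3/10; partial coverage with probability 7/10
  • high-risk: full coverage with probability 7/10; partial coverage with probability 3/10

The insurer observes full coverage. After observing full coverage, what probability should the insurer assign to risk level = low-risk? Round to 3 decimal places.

Apply Bayes' rule using the sender's strategy as the likelihood.
P(full coverage) = (2/3)·(3/10) + (1/3)·(7/10) = 13/30
P(low-risk | full coverage) = ((2/3)·(3/10)) / (13/30) = (1/5) / (13/30) = 6/13

0.462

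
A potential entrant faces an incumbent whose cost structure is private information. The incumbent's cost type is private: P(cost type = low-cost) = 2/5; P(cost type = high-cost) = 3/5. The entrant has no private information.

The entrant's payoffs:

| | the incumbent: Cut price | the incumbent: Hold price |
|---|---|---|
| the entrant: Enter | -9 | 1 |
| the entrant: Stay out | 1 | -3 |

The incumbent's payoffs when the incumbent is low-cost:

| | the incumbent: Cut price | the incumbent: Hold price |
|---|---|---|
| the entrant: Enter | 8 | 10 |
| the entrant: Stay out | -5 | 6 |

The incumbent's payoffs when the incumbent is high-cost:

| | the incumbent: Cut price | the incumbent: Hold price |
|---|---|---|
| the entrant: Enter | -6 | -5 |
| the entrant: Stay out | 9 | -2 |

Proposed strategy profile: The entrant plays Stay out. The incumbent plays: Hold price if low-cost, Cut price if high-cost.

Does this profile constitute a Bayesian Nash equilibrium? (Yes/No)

The entrant plays Stay out: E[Stay out] = 2/5·(-3) + 3/5·(1) = -3/5; E[Enter] = -5. Best-responding. ✓
The incumbent (cost type low-cost), facing Stay out: Cut price gives -5, Hold price gives 6. Proposed Hold price is best. ✓
The incumbent (cost type high-cost), facing Stay out: Cut price gives 9, Hold price gives -2. Proposed Cut price is best. ✓

Yes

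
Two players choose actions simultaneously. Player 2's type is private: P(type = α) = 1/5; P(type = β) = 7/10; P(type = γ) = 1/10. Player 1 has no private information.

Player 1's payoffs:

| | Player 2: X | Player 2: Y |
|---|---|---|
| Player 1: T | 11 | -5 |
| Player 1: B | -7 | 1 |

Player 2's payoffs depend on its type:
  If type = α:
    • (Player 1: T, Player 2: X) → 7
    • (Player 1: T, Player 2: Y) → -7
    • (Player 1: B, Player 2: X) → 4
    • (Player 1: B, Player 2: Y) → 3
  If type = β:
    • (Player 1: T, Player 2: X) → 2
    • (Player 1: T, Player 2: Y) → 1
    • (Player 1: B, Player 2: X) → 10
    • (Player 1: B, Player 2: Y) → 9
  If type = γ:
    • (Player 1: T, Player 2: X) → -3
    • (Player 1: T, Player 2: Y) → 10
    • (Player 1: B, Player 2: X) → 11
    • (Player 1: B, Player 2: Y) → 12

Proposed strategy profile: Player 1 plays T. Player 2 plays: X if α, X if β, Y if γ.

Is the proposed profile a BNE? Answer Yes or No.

Yes

A profile is a BNE iff every type of every player is best-responding given beliefs about the other side.
Player 1 plays T: E[T] = 1/5·(11) + 7/10·(11) + 1/10·(-5) = 47/5; E[B] = -31/5. Best-responding. ✓
Player 2 (type α), facing T: X gives 7, Y gives -7. Proposed X is best. ✓
Player 2 (type β), facing T: X gives 2, Y gives 1. Proposed X is best. ✓
Player 2 (type γ), facing T: X gives -3, Y gives 10. Proposed Y is best. ✓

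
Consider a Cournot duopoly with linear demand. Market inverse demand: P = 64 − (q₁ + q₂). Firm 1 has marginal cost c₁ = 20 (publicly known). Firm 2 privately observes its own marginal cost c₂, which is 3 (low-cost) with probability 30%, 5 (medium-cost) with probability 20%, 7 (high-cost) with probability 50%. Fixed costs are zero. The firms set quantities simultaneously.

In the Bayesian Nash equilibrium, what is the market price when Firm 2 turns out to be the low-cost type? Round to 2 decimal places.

Type-c best response for Firm 2: q₂(c) = (64 − c)/2 − q₁/2.
Firm 1 maximizes expected profit; its first-order condition is 64 − 2q₁ − E[q₂] − 20 = 0.
Substituting E[q₂] and solving: E[c₂] = 5.4, so q₁ = (64 − 2·20 + 5.4)/3 = 9.8.
q₂(low-cost) = 25.6, so P = 64 − (9.8 + 25.6) = 28.6.

28.60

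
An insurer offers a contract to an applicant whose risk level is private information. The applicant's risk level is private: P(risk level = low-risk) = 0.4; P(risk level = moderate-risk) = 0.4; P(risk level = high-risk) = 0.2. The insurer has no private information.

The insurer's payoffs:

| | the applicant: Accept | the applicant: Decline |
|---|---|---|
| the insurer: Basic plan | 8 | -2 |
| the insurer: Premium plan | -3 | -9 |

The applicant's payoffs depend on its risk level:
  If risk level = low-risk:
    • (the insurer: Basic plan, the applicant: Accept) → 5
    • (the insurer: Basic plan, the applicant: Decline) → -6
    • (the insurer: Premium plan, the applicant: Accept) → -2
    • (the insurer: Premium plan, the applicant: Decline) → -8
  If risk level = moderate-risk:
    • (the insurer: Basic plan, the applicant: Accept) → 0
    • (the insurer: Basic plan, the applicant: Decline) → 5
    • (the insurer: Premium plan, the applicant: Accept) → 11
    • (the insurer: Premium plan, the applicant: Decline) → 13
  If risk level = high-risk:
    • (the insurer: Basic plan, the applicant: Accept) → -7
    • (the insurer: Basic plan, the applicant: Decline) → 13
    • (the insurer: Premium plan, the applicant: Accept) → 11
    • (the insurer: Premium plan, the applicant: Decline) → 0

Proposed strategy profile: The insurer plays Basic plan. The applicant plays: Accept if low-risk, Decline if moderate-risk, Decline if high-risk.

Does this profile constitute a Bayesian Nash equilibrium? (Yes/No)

Yes

The insurer plays Basic plan: E[Basic plan] = 0.4·(8) + 0.4·(-2) + 0.2·(-2) = 2; E[Premium plan] = -6.6. Best-responding. ✓
The applicant (risk level low-risk), facing Basic plan: Accept gives 5, Decline gives -6. Proposed Accept is best. ✓
The applicant (risk level moderate-risk), facing Basic plan: Accept gives 0, Decline gives 5. Proposed Decline is best. ✓
The applicant (risk level high-risk), facing Basic plan: Accept gives -7, Decline gives 13. Proposed Decline is best. ✓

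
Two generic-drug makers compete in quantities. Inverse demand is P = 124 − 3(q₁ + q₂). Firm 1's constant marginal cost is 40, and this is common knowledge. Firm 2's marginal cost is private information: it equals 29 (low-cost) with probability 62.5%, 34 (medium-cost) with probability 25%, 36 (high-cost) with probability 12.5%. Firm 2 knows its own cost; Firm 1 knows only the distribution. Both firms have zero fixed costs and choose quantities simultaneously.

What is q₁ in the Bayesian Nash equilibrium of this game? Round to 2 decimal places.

Each type of Firm 2 best-responds to q₁; Firm 1 best-responds to the expected q₂ over Firm 2's types.
Firm 2 with cost c maximizes (124 − 3(q₁+q₂) − c)·q₂, giving q₂(c) = (124 − c − 3q₁)/6.
E[c₂] = 0.625·29 + 0.25·34 + 0.125·36 = 31.125
Firm 1's FOC against E[q₂] yields q₁ = (124 − 2·40 + E[c₂])/9 = (124 − 80 + 31.125)/9 = 8.34722.

8.35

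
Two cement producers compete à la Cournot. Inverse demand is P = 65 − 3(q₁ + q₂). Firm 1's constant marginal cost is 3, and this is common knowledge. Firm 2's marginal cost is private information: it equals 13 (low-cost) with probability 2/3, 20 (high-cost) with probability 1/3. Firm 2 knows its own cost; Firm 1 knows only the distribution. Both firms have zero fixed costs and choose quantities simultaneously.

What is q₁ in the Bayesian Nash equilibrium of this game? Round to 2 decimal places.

8.26

Each type of Firm 2 best-responds to q₁; Firm 1 best-responds to the expected q₂ over Firm 2's types.
Firm 2 with cost c maximizes (65 − 3(q₁+q₂) − c)·q₂, giving q₂(c) = (65 − c − 3q₁)/6.
E[c₂] = 2/3·13 + 1/3·20 = 15.3333
Firm 1's FOC against E[q₂] yields q₁ = (65 − 2·3 + E[c₂])/9 = (65 − 6 + 15.3333)/9 = 8.25926.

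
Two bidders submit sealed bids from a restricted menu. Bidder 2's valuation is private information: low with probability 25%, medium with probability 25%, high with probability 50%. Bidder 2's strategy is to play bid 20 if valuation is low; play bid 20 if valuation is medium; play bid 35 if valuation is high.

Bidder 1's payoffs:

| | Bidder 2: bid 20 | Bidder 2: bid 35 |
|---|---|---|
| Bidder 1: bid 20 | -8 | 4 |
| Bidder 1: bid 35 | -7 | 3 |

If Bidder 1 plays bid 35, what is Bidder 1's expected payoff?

E[bid 35] = 0.25·(-7) + 0.25·(-7) + 0.5·3 = (-1.75) + (-1.75) + 1.5 = -2

-2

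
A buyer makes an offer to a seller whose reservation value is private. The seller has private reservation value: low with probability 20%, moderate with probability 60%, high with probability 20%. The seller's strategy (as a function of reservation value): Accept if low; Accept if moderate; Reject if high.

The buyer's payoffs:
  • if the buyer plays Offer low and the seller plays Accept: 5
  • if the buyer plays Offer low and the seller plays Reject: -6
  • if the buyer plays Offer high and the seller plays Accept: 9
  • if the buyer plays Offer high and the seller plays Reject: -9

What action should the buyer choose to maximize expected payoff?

Offer high

E[Offer low] = 0.2·(5) + 0.6·(5) + 0.2·(-6) = 2.8
E[Offer high] = 0.2·(9) + 0.6·(9) + 0.2·(-9) = 5.4
Best response: Offer high (5.4 is the largest).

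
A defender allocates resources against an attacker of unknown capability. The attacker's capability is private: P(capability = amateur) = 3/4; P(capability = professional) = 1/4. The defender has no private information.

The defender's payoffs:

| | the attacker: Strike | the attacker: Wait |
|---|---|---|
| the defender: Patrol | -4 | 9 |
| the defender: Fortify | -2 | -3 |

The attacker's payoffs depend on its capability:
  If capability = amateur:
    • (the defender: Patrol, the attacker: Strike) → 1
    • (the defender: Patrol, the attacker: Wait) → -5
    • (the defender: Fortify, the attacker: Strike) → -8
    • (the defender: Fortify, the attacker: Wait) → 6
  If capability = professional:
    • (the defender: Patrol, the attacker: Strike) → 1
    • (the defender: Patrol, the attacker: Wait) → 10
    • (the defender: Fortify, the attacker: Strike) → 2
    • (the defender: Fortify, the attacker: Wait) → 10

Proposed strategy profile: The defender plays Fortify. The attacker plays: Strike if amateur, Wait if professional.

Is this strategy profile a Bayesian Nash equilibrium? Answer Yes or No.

No

The defender plays Fortify: E[Fortify] = 3/4·(-2) + 1/4·(-3) = -9/4; E[Patrol] = -3/4. Not best-responding. ✗
The attacker (capability amateur), facing Fortify: Strike gives -8, Wait gives 6. Proposed Strike is not best — profitable deviation exists. ✗
The attacker (capability professional), facing Fortify: Strike gives 2, Wait gives 10. Proposed Wait is best. ✓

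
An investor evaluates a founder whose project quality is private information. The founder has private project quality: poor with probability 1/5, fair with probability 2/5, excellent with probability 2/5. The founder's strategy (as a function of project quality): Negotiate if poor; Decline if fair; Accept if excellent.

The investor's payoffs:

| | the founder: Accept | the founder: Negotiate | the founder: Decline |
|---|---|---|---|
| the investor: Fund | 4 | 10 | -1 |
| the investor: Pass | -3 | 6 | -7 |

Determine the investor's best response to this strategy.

E[Fund] = 1/5·(10) + 2/5·(-1) + 2/5·(4) = 16/5
E[Pass] = 1/5·(6) + 2/5·(-7) + 2/5·(-3) = -14/5
Best response: Fund (16/5 is the largest).

Fund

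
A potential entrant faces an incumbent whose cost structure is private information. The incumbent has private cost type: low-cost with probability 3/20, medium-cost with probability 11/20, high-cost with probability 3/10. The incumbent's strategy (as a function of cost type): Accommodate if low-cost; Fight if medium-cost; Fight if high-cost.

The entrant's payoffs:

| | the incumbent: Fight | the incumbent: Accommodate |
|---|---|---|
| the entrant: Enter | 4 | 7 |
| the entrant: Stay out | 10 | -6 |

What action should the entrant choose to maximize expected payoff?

E[Enter] = 3/20·(7) + 11/20·(4) + 3/10·(4) = 89/20
E[Stay out] = 3/20·(-6) + 11/20·(10) + 3/10·(10) = 38/5
Best response: Stay out (38/5 is the largest).

Stay out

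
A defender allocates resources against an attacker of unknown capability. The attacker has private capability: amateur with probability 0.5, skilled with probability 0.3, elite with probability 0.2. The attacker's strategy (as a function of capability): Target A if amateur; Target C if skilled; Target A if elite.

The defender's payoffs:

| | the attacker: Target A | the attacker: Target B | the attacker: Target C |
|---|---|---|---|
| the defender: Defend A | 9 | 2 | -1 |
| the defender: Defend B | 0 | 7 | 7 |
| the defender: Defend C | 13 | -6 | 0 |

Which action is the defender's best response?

Defend C

Compute the defender's expected payoff for each action, taking the expectation over the attacker's type.
E[Defend A] = 0.5·(9) + 0.3·(-1) + 0.2·(9) = 6
E[Defend B] = 0.5·(0) + 0.3·(7) + 0.2·(0) = 2.1
E[Defend C] = 0.5·(13) + 0.3·(0) + 0.2·(13) = 9.1
Best response: Defend C (9.1 is the largest).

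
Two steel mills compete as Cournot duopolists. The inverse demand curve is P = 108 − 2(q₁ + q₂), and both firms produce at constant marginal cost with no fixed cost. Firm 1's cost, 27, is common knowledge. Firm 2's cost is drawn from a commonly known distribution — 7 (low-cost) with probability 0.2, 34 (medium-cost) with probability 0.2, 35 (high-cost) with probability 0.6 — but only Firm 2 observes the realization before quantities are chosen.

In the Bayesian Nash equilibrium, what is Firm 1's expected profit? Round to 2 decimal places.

Type-c best response for Firm 2: q₂(c) = (108 − c)/4 − q₁/2.
Firm 1 maximizes expected profit; its first-order condition is 108 − 4q₁ − 2E[q₂] − 27 = 0.
Substituting E[q₂] and solving: E[c₂] = 29.2, so q₁ = (108 − 2·27 + 29.2)/6 = 13.8667.
E[P] = 108 − 2·(q₁ + E[q₂]) = 54.7333; Firm 1's expected profit = (E[P] − 27)·q₁ = (54.7333 − 27)·13.8667 = 384.569.

384.57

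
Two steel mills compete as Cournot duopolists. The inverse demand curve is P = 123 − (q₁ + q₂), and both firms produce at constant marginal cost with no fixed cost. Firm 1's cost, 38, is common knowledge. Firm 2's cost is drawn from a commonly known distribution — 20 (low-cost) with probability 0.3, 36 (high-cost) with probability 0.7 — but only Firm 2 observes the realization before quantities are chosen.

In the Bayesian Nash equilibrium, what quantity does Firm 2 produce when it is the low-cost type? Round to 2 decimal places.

38.47

Type-c best response for Firm 2: q₂(c) = (123 − c)/2 − q₁/2.
Firm 1 maximizes expected profit; its first-order condition is 123 − 2q₁ − E[q₂] − 38 = 0.
Substituting E[q₂] and solving: E[c₂] = 31.2, so q₁ = (123 − 2·38 + 31.2)/3 = 26.0667.
q₂(low-cost) = (123 − 20 − 26.0667)/2 = 38.4667.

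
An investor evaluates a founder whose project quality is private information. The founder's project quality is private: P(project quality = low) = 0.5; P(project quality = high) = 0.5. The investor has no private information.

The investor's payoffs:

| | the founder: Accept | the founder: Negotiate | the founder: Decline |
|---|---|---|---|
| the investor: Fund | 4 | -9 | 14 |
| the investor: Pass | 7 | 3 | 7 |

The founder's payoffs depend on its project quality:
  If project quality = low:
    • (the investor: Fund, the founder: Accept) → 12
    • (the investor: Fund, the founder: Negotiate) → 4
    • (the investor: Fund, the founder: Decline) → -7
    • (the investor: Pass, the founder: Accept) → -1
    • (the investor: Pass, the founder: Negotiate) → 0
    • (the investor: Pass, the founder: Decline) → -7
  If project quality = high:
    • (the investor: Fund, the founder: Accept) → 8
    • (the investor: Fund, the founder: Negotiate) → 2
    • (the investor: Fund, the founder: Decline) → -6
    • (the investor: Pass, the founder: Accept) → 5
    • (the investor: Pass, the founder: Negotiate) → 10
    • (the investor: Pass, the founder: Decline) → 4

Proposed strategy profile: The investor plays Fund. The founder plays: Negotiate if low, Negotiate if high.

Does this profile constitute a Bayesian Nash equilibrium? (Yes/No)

The investor plays Fund: E[Fund] = 0.5·(-9) + 0.5·(-9) = -9; E[Pass] = 3. Not best-responding. ✗
The founder (project quality low), facing Fund: Accept gives 12, Negotiate gives 4, Decline gives -7. Proposed Negotiate is not best — profitable deviation exists. ✗
The founder (project quality high), facing Fund: Accept gives 8, Negotiate gives 2, Decline gives -6. Proposed Negotiate is not best — profitable deviation exists. ✗

No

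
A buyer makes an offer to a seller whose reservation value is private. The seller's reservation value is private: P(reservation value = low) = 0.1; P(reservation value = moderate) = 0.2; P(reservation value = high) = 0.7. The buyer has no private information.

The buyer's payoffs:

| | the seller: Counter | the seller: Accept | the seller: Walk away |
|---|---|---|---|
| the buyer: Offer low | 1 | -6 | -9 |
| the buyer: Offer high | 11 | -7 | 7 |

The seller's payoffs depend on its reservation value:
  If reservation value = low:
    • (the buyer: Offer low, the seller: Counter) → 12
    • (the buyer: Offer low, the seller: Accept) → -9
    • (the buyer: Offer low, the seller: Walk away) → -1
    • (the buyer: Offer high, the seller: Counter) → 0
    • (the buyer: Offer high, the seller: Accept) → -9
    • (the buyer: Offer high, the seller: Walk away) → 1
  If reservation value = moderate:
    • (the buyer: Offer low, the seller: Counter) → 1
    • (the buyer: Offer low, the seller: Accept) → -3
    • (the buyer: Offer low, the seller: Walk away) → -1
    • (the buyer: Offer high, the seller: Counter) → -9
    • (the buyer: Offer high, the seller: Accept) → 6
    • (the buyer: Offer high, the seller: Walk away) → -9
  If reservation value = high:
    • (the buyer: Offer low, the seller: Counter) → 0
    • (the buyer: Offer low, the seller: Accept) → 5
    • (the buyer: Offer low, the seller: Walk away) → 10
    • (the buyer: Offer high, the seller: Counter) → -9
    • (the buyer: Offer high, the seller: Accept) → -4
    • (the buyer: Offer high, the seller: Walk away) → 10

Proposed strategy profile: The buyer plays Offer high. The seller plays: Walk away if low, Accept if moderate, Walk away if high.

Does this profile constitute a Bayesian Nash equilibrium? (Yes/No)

The buyer plays Offer high: E[Offer high] = 0.1·(7) + 0.2·(-7) + 0.7·(7) = 4.2; E[Offer low] = -8.4. Best-responding. ✓
The seller (reservation value low), facing Offer high: Counter gives 0, Accept gives -9, Walk away gives 1. Proposed Walk away is best. ✓
The seller (reservation value moderate), facing Offer high: Counter gives -9, Accept gives 6, Walk away gives -9. Proposed Accept is best. ✓
The seller (reservation value high), facing Offer high: Counter gives -9, Accept gives -4, Walk away gives 10. Proposed Walk away is best. ✓

Yes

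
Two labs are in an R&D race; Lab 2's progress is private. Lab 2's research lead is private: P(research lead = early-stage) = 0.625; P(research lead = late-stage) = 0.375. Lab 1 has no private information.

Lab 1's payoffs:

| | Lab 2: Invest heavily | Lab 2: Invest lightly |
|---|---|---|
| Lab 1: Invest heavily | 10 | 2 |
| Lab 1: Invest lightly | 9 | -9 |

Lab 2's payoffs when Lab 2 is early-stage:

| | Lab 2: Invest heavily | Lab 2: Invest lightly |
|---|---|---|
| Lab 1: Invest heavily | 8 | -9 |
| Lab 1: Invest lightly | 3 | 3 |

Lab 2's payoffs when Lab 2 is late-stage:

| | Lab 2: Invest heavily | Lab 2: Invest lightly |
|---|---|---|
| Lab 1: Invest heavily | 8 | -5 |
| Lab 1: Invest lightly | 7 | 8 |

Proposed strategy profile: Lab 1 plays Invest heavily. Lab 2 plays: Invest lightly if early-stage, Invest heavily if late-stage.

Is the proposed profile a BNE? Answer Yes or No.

Lab 1 plays Invest heavily: E[Invest heavily] = 0.625·(2) + 0.375·(10) = 5; E[Invest lightly] = -2.25. Best-responding. ✓
Lab 2 (research lead early-stage), facing Invest heavily: Invest heavily gives 8, Invest lightly gives -9. Proposed Invest lightly is not best — profitable deviation exists. ✗
Lab 2 (research lead late-stage), facing Invest heavily: Invest heavily gives 8, Invest lightly gives -5. Proposed Invest heavily is best. ✓

No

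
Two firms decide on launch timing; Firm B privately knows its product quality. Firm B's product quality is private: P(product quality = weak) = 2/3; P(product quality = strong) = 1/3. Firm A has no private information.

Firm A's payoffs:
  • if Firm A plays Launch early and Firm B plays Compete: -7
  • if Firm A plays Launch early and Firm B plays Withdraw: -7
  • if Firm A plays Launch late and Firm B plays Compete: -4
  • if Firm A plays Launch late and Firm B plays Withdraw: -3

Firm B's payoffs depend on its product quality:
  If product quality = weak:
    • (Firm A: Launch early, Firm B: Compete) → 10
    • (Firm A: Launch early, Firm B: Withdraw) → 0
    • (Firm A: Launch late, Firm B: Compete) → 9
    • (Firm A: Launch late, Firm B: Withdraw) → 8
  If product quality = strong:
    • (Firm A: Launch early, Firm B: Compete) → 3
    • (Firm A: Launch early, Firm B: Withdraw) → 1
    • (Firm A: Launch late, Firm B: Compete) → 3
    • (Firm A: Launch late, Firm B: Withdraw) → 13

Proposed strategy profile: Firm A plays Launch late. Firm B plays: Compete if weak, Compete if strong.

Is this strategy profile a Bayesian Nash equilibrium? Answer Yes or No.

No

Firm A plays Launch late: E[Launch late] = 2/3·(-4) + 1/3·(-4) = -4; E[Launch early] = -7. Best-responding. ✓
Firm B (product quality weak), facing Launch late: Compete gives 9, Withdraw gives 8. Proposed Compete is best. ✓
Firm B (product quality strong), facing Launch late: Compete gives 3, Withdraw gives 13. Proposed Compete is not best — profitable deviation exists. ✗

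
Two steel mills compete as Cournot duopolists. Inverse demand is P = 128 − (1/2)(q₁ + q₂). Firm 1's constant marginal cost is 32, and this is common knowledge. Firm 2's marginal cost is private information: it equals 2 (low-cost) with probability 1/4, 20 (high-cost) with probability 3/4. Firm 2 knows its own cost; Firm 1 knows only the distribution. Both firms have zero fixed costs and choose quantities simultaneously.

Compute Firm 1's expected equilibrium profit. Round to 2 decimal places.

Type-c best response for Firm 2: q₂(c) = (128 − c) − q₁/2.
Firm 1 maximizes expected profit; its first-order condition is 128 − q₁ − (1/2)E[q₂] − 32 = 0.
Substituting E[q₂] and solving: E[c₂] = 15.5, so q₁ = (128 − 2·32 + 15.5)/(3/2) = 53.
E[P] = 128 − (1/2)·(q₁ + E[q₂]) = 58.5; Firm 1's expected profit = (E[P] − 32)·q₁ = (58.5 − 32)·53 = 1404.5.

1404.50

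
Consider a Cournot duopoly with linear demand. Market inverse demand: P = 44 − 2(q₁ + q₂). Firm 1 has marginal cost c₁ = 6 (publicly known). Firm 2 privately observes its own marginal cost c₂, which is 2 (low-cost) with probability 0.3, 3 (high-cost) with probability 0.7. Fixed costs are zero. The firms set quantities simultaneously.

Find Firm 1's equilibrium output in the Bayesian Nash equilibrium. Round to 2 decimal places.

Type-c best response for Firm 2: q₂(c) = (44 − c)/4 − q₁/2.
Firm 1 maximizes expected profit; its first-order condition is 44 − 4q₁ − 2E[q₂] − 6 = 0.
Substituting E[q₂] and solving: E[c₂] = 2.7, so q₁ = (44 − 2·6 + 2.7)/6 = 5.78333.

5.78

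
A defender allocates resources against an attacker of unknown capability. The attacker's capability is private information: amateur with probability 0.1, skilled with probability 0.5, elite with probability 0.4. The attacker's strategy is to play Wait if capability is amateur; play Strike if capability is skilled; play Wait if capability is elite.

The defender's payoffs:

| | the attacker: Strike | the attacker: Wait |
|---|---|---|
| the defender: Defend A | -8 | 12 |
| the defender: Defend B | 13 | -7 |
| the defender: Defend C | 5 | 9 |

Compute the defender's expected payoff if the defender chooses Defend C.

7

E[Defend C] = 0.1·9 + 0.5·5 + 0.4·9 = 0.9 + 2.5 + 3.6 = 7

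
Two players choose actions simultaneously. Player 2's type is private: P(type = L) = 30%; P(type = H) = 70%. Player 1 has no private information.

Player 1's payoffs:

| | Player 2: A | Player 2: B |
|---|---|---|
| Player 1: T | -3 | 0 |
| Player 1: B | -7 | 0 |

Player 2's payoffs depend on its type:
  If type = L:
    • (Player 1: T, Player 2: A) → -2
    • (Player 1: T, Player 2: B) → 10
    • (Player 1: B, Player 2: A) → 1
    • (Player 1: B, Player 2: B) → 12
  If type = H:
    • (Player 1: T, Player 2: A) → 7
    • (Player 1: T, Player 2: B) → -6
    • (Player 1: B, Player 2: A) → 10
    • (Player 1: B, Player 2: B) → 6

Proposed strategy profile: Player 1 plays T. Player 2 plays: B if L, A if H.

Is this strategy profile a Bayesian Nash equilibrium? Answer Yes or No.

A profile is a BNE iff every type of every player is best-responding given beliefs about the other side.
Player 1 plays T: E[T] = 0.3·(0) + 0.7·(-3) = -2.1; E[B] = -4.9. Best-responding. ✓
Player 2 (type L), facing T: A gives -2, B gives 10. Proposed B is best. ✓
Player 2 (type H), facing T: A gives 7, B gives -6. Proposed A is best. ✓

Yes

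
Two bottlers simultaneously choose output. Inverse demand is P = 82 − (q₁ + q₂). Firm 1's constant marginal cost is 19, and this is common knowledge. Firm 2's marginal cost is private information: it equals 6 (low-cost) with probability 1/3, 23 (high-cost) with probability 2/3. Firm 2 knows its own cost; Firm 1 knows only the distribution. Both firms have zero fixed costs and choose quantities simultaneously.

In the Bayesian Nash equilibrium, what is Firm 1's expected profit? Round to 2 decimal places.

417.98

Type-c best response for Firm 2: q₂(c) = (82 − c)/2 − q₁/2.
Firm 1 maximizes expected profit; its first-order condition is 82 − 2q₁ − E[q₂] − 19 = 0.
Substituting E[q₂] and solving: E[c₂] = 17.3333, so q₁ = (82 − 2·19 + 17.3333)/3 = 20.4444.
E[P] = 82 − (q₁ + E[q₂]) = 39.4444; Firm 1's expected profit = (E[P] − 19)·q₁ = (39.4444 − 19)·20.4444 = 417.975.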